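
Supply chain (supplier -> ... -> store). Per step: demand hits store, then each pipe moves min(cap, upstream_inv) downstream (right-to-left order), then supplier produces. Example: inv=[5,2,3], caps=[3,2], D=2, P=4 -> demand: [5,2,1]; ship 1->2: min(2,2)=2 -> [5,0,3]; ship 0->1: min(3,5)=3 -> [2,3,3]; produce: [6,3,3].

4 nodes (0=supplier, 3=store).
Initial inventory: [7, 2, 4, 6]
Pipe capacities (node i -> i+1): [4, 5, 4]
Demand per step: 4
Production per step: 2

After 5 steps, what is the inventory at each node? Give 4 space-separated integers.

Step 1: demand=4,sold=4 ship[2->3]=4 ship[1->2]=2 ship[0->1]=4 prod=2 -> inv=[5 4 2 6]
Step 2: demand=4,sold=4 ship[2->3]=2 ship[1->2]=4 ship[0->1]=4 prod=2 -> inv=[3 4 4 4]
Step 3: demand=4,sold=4 ship[2->3]=4 ship[1->2]=4 ship[0->1]=3 prod=2 -> inv=[2 3 4 4]
Step 4: demand=4,sold=4 ship[2->3]=4 ship[1->2]=3 ship[0->1]=2 prod=2 -> inv=[2 2 3 4]
Step 5: demand=4,sold=4 ship[2->3]=3 ship[1->2]=2 ship[0->1]=2 prod=2 -> inv=[2 2 2 3]

2 2 2 3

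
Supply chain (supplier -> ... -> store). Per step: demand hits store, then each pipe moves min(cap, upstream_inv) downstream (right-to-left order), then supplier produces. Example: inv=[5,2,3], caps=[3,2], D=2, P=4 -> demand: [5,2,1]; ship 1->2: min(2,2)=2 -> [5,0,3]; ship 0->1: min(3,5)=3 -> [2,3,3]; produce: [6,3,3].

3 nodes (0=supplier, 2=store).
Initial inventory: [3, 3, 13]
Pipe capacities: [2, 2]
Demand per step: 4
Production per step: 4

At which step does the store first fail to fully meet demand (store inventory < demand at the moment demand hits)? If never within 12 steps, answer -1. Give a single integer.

Step 1: demand=4,sold=4 ship[1->2]=2 ship[0->1]=2 prod=4 -> [5 3 11]
Step 2: demand=4,sold=4 ship[1->2]=2 ship[0->1]=2 prod=4 -> [7 3 9]
Step 3: demand=4,sold=4 ship[1->2]=2 ship[0->1]=2 prod=4 -> [9 3 7]
Step 4: demand=4,sold=4 ship[1->2]=2 ship[0->1]=2 prod=4 -> [11 3 5]
Step 5: demand=4,sold=4 ship[1->2]=2 ship[0->1]=2 prod=4 -> [13 3 3]
Step 6: demand=4,sold=3 ship[1->2]=2 ship[0->1]=2 prod=4 -> [15 3 2]
Step 7: demand=4,sold=2 ship[1->2]=2 ship[0->1]=2 prod=4 -> [17 3 2]
Step 8: demand=4,sold=2 ship[1->2]=2 ship[0->1]=2 prod=4 -> [19 3 2]
Step 9: demand=4,sold=2 ship[1->2]=2 ship[0->1]=2 prod=4 -> [21 3 2]
Step 10: demand=4,sold=2 ship[1->2]=2 ship[0->1]=2 prod=4 -> [23 3 2]
Step 11: demand=4,sold=2 ship[1->2]=2 ship[0->1]=2 prod=4 -> [25 3 2]
Step 12: demand=4,sold=2 ship[1->2]=2 ship[0->1]=2 prod=4 -> [27 3 2]
First stockout at step 6

6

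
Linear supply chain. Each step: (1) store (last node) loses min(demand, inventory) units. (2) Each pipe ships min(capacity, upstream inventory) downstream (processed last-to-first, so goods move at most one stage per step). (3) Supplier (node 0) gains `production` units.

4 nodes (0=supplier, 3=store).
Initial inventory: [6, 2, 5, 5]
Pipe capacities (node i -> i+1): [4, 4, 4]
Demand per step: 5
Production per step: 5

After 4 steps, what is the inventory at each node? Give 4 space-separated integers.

Step 1: demand=5,sold=5 ship[2->3]=4 ship[1->2]=2 ship[0->1]=4 prod=5 -> inv=[7 4 3 4]
Step 2: demand=5,sold=4 ship[2->3]=3 ship[1->2]=4 ship[0->1]=4 prod=5 -> inv=[8 4 4 3]
Step 3: demand=5,sold=3 ship[2->3]=4 ship[1->2]=4 ship[0->1]=4 prod=5 -> inv=[9 4 4 4]
Step 4: demand=5,sold=4 ship[2->3]=4 ship[1->2]=4 ship[0->1]=4 prod=5 -> inv=[10 4 4 4]

10 4 4 4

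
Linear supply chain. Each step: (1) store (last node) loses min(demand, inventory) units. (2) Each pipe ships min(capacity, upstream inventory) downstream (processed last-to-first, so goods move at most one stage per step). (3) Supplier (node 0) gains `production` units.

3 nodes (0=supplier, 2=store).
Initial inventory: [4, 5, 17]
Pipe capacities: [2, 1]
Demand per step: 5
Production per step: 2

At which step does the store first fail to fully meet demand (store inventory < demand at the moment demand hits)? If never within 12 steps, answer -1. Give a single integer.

Step 1: demand=5,sold=5 ship[1->2]=1 ship[0->1]=2 prod=2 -> [4 6 13]
Step 2: demand=5,sold=5 ship[1->2]=1 ship[0->1]=2 prod=2 -> [4 7 9]
Step 3: demand=5,sold=5 ship[1->2]=1 ship[0->1]=2 prod=2 -> [4 8 5]
Step 4: demand=5,sold=5 ship[1->2]=1 ship[0->1]=2 prod=2 -> [4 9 1]
Step 5: demand=5,sold=1 ship[1->2]=1 ship[0->1]=2 prod=2 -> [4 10 1]
Step 6: demand=5,sold=1 ship[1->2]=1 ship[0->1]=2 prod=2 -> [4 11 1]
Step 7: demand=5,sold=1 ship[1->2]=1 ship[0->1]=2 prod=2 -> [4 12 1]
Step 8: demand=5,sold=1 ship[1->2]=1 ship[0->1]=2 prod=2 -> [4 13 1]
Step 9: demand=5,sold=1 ship[1->2]=1 ship[0->1]=2 prod=2 -> [4 14 1]
Step 10: demand=5,sold=1 ship[1->2]=1 ship[0->1]=2 prod=2 -> [4 15 1]
Step 11: demand=5,sold=1 ship[1->2]=1 ship[0->1]=2 prod=2 -> [4 16 1]
Step 12: demand=5,sold=1 ship[1->2]=1 ship[0->1]=2 prod=2 -> [4 17 1]
First stockout at step 5

5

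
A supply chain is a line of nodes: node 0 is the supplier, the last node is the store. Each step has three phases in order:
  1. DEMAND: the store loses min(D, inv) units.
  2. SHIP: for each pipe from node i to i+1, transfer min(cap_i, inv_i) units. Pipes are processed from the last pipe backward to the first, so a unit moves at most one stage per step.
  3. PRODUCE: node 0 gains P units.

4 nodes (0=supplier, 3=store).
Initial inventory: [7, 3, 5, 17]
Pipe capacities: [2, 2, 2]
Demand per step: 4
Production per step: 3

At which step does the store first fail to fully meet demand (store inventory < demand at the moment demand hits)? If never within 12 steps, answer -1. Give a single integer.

Step 1: demand=4,sold=4 ship[2->3]=2 ship[1->2]=2 ship[0->1]=2 prod=3 -> [8 3 5 15]
Step 2: demand=4,sold=4 ship[2->3]=2 ship[1->2]=2 ship[0->1]=2 prod=3 -> [9 3 5 13]
Step 3: demand=4,sold=4 ship[2->3]=2 ship[1->2]=2 ship[0->1]=2 prod=3 -> [10 3 5 11]
Step 4: demand=4,sold=4 ship[2->3]=2 ship[1->2]=2 ship[0->1]=2 prod=3 -> [11 3 5 9]
Step 5: demand=4,sold=4 ship[2->3]=2 ship[1->2]=2 ship[0->1]=2 prod=3 -> [12 3 5 7]
Step 6: demand=4,sold=4 ship[2->3]=2 ship[1->2]=2 ship[0->1]=2 prod=3 -> [13 3 5 5]
Step 7: demand=4,sold=4 ship[2->3]=2 ship[1->2]=2 ship[0->1]=2 prod=3 -> [14 3 5 3]
Step 8: demand=4,sold=3 ship[2->3]=2 ship[1->2]=2 ship[0->1]=2 prod=3 -> [15 3 5 2]
Step 9: demand=4,sold=2 ship[2->3]=2 ship[1->2]=2 ship[0->1]=2 prod=3 -> [16 3 5 2]
Step 10: demand=4,sold=2 ship[2->3]=2 ship[1->2]=2 ship[0->1]=2 prod=3 -> [17 3 5 2]
Step 11: demand=4,sold=2 ship[2->3]=2 ship[1->2]=2 ship[0->1]=2 prod=3 -> [18 3 5 2]
Step 12: demand=4,sold=2 ship[2->3]=2 ship[1->2]=2 ship[0->1]=2 prod=3 -> [19 3 5 2]
First stockout at step 8

8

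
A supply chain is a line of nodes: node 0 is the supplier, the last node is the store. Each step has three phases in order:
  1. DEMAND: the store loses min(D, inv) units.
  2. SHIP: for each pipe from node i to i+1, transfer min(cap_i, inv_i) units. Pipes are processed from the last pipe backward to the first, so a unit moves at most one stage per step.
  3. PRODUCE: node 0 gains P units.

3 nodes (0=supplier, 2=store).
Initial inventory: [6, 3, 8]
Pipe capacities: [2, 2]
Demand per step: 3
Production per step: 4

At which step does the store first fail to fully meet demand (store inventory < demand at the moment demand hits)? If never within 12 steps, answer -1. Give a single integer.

Step 1: demand=3,sold=3 ship[1->2]=2 ship[0->1]=2 prod=4 -> [8 3 7]
Step 2: demand=3,sold=3 ship[1->2]=2 ship[0->1]=2 prod=4 -> [10 3 6]
Step 3: demand=3,sold=3 ship[1->2]=2 ship[0->1]=2 prod=4 -> [12 3 5]
Step 4: demand=3,sold=3 ship[1->2]=2 ship[0->1]=2 prod=4 -> [14 3 4]
Step 5: demand=3,sold=3 ship[1->2]=2 ship[0->1]=2 prod=4 -> [16 3 3]
Step 6: demand=3,sold=3 ship[1->2]=2 ship[0->1]=2 prod=4 -> [18 3 2]
Step 7: demand=3,sold=2 ship[1->2]=2 ship[0->1]=2 prod=4 -> [20 3 2]
Step 8: demand=3,sold=2 ship[1->2]=2 ship[0->1]=2 prod=4 -> [22 3 2]
Step 9: demand=3,sold=2 ship[1->2]=2 ship[0->1]=2 prod=4 -> [24 3 2]
Step 10: demand=3,sold=2 ship[1->2]=2 ship[0->1]=2 prod=4 -> [26 3 2]
Step 11: demand=3,sold=2 ship[1->2]=2 ship[0->1]=2 prod=4 -> [28 3 2]
Step 12: demand=3,sold=2 ship[1->2]=2 ship[0->1]=2 prod=4 -> [30 3 2]
First stockout at step 7

7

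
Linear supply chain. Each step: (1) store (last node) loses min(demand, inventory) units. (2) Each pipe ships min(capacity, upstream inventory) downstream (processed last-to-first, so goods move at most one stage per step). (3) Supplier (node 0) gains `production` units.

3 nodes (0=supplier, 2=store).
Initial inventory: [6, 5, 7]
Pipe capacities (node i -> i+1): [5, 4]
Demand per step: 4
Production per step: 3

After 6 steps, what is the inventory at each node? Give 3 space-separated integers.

Step 1: demand=4,sold=4 ship[1->2]=4 ship[0->1]=5 prod=3 -> inv=[4 6 7]
Step 2: demand=4,sold=4 ship[1->2]=4 ship[0->1]=4 prod=3 -> inv=[3 6 7]
Step 3: demand=4,sold=4 ship[1->2]=4 ship[0->1]=3 prod=3 -> inv=[3 5 7]
Step 4: demand=4,sold=4 ship[1->2]=4 ship[0->1]=3 prod=3 -> inv=[3 4 7]
Step 5: demand=4,sold=4 ship[1->2]=4 ship[0->1]=3 prod=3 -> inv=[3 3 7]
Step 6: demand=4,sold=4 ship[1->2]=3 ship[0->1]=3 prod=3 -> inv=[3 3 6]

3 3 6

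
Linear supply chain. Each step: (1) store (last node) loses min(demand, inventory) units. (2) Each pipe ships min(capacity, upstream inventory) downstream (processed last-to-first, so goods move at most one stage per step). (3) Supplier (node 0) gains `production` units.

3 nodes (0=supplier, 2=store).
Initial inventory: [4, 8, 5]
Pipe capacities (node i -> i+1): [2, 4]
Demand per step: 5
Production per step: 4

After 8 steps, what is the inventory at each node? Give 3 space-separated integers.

Step 1: demand=5,sold=5 ship[1->2]=4 ship[0->1]=2 prod=4 -> inv=[6 6 4]
Step 2: demand=5,sold=4 ship[1->2]=4 ship[0->1]=2 prod=4 -> inv=[8 4 4]
Step 3: demand=5,sold=4 ship[1->2]=4 ship[0->1]=2 prod=4 -> inv=[10 2 4]
Step 4: demand=5,sold=4 ship[1->2]=2 ship[0->1]=2 prod=4 -> inv=[12 2 2]
Step 5: demand=5,sold=2 ship[1->2]=2 ship[0->1]=2 prod=4 -> inv=[14 2 2]
Step 6: demand=5,sold=2 ship[1->2]=2 ship[0->1]=2 prod=4 -> inv=[16 2 2]
Step 7: demand=5,sold=2 ship[1->2]=2 ship[0->1]=2 prod=4 -> inv=[18 2 2]
Step 8: demand=5,sold=2 ship[1->2]=2 ship[0->1]=2 prod=4 -> inv=[20 2 2]

20 2 2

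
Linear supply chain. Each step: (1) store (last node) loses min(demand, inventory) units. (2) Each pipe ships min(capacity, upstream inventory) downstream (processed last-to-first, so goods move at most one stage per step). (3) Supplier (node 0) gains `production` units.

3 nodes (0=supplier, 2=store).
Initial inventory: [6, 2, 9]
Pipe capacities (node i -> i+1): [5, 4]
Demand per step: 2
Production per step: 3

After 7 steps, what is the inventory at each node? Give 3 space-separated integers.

Step 1: demand=2,sold=2 ship[1->2]=2 ship[0->1]=5 prod=3 -> inv=[4 5 9]
Step 2: demand=2,sold=2 ship[1->2]=4 ship[0->1]=4 prod=3 -> inv=[3 5 11]
Step 3: demand=2,sold=2 ship[1->2]=4 ship[0->1]=3 prod=3 -> inv=[3 4 13]
Step 4: demand=2,sold=2 ship[1->2]=4 ship[0->1]=3 prod=3 -> inv=[3 3 15]
Step 5: demand=2,sold=2 ship[1->2]=3 ship[0->1]=3 prod=3 -> inv=[3 3 16]
Step 6: demand=2,sold=2 ship[1->2]=3 ship[0->1]=3 prod=3 -> inv=[3 3 17]
Step 7: demand=2,sold=2 ship[1->2]=3 ship[0->1]=3 prod=3 -> inv=[3 3 18]

3 3 18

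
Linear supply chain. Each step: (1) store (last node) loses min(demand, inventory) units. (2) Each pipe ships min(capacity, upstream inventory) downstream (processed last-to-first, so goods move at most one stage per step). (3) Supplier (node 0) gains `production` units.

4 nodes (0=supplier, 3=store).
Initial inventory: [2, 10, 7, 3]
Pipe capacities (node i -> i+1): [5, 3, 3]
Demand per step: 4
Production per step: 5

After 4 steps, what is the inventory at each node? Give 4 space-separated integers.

Step 1: demand=4,sold=3 ship[2->3]=3 ship[1->2]=3 ship[0->1]=2 prod=5 -> inv=[5 9 7 3]
Step 2: demand=4,sold=3 ship[2->3]=3 ship[1->2]=3 ship[0->1]=5 prod=5 -> inv=[5 11 7 3]
Step 3: demand=4,sold=3 ship[2->3]=3 ship[1->2]=3 ship[0->1]=5 prod=5 -> inv=[5 13 7 3]
Step 4: demand=4,sold=3 ship[2->3]=3 ship[1->2]=3 ship[0->1]=5 prod=5 -> inv=[5 15 7 3]

5 15 7 3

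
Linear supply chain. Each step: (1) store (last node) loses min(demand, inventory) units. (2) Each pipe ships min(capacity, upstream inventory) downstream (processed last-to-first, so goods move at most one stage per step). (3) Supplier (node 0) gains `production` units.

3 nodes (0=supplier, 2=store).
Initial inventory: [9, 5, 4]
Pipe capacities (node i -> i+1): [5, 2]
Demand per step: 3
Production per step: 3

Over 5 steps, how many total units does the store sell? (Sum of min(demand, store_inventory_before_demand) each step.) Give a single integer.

Answer: 12

Derivation:
Step 1: sold=3 (running total=3) -> [7 8 3]
Step 2: sold=3 (running total=6) -> [5 11 2]
Step 3: sold=2 (running total=8) -> [3 14 2]
Step 4: sold=2 (running total=10) -> [3 15 2]
Step 5: sold=2 (running total=12) -> [3 16 2]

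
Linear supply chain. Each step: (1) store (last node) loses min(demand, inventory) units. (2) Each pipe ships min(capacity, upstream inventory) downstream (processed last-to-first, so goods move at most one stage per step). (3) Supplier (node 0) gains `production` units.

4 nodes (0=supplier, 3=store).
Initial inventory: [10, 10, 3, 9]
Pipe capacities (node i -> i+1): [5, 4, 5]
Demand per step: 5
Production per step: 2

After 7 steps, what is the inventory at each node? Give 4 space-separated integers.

Step 1: demand=5,sold=5 ship[2->3]=3 ship[1->2]=4 ship[0->1]=5 prod=2 -> inv=[7 11 4 7]
Step 2: demand=5,sold=5 ship[2->3]=4 ship[1->2]=4 ship[0->1]=5 prod=2 -> inv=[4 12 4 6]
Step 3: demand=5,sold=5 ship[2->3]=4 ship[1->2]=4 ship[0->1]=4 prod=2 -> inv=[2 12 4 5]
Step 4: demand=5,sold=5 ship[2->3]=4 ship[1->2]=4 ship[0->1]=2 prod=2 -> inv=[2 10 4 4]
Step 5: demand=5,sold=4 ship[2->3]=4 ship[1->2]=4 ship[0->1]=2 prod=2 -> inv=[2 8 4 4]
Step 6: demand=5,sold=4 ship[2->3]=4 ship[1->2]=4 ship[0->1]=2 prod=2 -> inv=[2 6 4 4]
Step 7: demand=5,sold=4 ship[2->3]=4 ship[1->2]=4 ship[0->1]=2 prod=2 -> inv=[2 4 4 4]

2 4 4 4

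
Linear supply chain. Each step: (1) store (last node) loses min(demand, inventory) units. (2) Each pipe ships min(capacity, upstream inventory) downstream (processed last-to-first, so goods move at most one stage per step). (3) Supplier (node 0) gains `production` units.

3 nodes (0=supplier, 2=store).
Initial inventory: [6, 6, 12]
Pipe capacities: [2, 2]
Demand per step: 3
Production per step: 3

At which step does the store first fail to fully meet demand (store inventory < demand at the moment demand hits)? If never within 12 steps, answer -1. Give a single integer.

Step 1: demand=3,sold=3 ship[1->2]=2 ship[0->1]=2 prod=3 -> [7 6 11]
Step 2: demand=3,sold=3 ship[1->2]=2 ship[0->1]=2 prod=3 -> [8 6 10]
Step 3: demand=3,sold=3 ship[1->2]=2 ship[0->1]=2 prod=3 -> [9 6 9]
Step 4: demand=3,sold=3 ship[1->2]=2 ship[0->1]=2 prod=3 -> [10 6 8]
Step 5: demand=3,sold=3 ship[1->2]=2 ship[0->1]=2 prod=3 -> [11 6 7]
Step 6: demand=3,sold=3 ship[1->2]=2 ship[0->1]=2 prod=3 -> [12 6 6]
Step 7: demand=3,sold=3 ship[1->2]=2 ship[0->1]=2 prod=3 -> [13 6 5]
Step 8: demand=3,sold=3 ship[1->2]=2 ship[0->1]=2 prod=3 -> [14 6 4]
Step 9: demand=3,sold=3 ship[1->2]=2 ship[0->1]=2 prod=3 -> [15 6 3]
Step 10: demand=3,sold=3 ship[1->2]=2 ship[0->1]=2 prod=3 -> [16 6 2]
Step 11: demand=3,sold=2 ship[1->2]=2 ship[0->1]=2 prod=3 -> [17 6 2]
Step 12: demand=3,sold=2 ship[1->2]=2 ship[0->1]=2 prod=3 -> [18 6 2]
First stockout at step 11

11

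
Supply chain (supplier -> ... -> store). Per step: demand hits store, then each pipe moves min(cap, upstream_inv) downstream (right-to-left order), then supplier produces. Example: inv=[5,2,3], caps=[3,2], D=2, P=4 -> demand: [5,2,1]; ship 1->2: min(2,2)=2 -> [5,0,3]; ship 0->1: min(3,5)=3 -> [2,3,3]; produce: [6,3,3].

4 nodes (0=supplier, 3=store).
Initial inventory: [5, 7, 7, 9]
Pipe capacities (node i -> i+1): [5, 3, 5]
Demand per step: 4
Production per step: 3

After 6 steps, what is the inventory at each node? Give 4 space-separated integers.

Step 1: demand=4,sold=4 ship[2->3]=5 ship[1->2]=3 ship[0->1]=5 prod=3 -> inv=[3 9 5 10]
Step 2: demand=4,sold=4 ship[2->3]=5 ship[1->2]=3 ship[0->1]=3 prod=3 -> inv=[3 9 3 11]
Step 3: demand=4,sold=4 ship[2->3]=3 ship[1->2]=3 ship[0->1]=3 prod=3 -> inv=[3 9 3 10]
Step 4: demand=4,sold=4 ship[2->3]=3 ship[1->2]=3 ship[0->1]=3 prod=3 -> inv=[3 9 3 9]
Step 5: demand=4,sold=4 ship[2->3]=3 ship[1->2]=3 ship[0->1]=3 prod=3 -> inv=[3 9 3 8]
Step 6: demand=4,sold=4 ship[2->3]=3 ship[1->2]=3 ship[0->1]=3 prod=3 -> inv=[3 9 3 7]

3 9 3 7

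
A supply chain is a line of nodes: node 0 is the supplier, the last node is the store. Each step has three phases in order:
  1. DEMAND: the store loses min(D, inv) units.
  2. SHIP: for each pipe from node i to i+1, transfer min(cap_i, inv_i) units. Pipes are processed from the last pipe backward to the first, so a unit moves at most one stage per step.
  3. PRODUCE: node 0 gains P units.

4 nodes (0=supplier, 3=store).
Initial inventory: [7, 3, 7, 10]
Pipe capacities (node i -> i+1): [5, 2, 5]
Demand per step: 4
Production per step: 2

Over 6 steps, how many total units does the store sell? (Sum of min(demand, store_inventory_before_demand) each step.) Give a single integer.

Answer: 24

Derivation:
Step 1: sold=4 (running total=4) -> [4 6 4 11]
Step 2: sold=4 (running total=8) -> [2 8 2 11]
Step 3: sold=4 (running total=12) -> [2 8 2 9]
Step 4: sold=4 (running total=16) -> [2 8 2 7]
Step 5: sold=4 (running total=20) -> [2 8 2 5]
Step 6: sold=4 (running total=24) -> [2 8 2 3]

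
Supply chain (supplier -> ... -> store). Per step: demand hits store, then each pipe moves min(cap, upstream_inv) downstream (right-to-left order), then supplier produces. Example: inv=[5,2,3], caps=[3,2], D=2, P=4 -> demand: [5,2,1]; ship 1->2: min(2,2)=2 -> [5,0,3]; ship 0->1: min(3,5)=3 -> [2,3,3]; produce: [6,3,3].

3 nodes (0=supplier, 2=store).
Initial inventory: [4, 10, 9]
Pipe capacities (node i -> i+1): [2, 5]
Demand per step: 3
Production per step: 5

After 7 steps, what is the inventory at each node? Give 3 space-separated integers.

Step 1: demand=3,sold=3 ship[1->2]=5 ship[0->1]=2 prod=5 -> inv=[7 7 11]
Step 2: demand=3,sold=3 ship[1->2]=5 ship[0->1]=2 prod=5 -> inv=[10 4 13]
Step 3: demand=3,sold=3 ship[1->2]=4 ship[0->1]=2 prod=5 -> inv=[13 2 14]
Step 4: demand=3,sold=3 ship[1->2]=2 ship[0->1]=2 prod=5 -> inv=[16 2 13]
Step 5: demand=3,sold=3 ship[1->2]=2 ship[0->1]=2 prod=5 -> inv=[19 2 12]
Step 6: demand=3,sold=3 ship[1->2]=2 ship[0->1]=2 prod=5 -> inv=[22 2 11]
Step 7: demand=3,sold=3 ship[1->2]=2 ship[0->1]=2 prod=5 -> inv=[25 2 10]

25 2 10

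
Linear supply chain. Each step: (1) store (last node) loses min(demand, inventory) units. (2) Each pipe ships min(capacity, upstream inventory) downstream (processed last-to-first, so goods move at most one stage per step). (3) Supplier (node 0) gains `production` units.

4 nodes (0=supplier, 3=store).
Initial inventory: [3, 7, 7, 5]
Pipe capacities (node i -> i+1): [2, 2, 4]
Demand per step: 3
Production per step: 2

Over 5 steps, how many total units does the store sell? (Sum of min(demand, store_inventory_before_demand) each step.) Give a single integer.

Step 1: sold=3 (running total=3) -> [3 7 5 6]
Step 2: sold=3 (running total=6) -> [3 7 3 7]
Step 3: sold=3 (running total=9) -> [3 7 2 7]
Step 4: sold=3 (running total=12) -> [3 7 2 6]
Step 5: sold=3 (running total=15) -> [3 7 2 5]

Answer: 15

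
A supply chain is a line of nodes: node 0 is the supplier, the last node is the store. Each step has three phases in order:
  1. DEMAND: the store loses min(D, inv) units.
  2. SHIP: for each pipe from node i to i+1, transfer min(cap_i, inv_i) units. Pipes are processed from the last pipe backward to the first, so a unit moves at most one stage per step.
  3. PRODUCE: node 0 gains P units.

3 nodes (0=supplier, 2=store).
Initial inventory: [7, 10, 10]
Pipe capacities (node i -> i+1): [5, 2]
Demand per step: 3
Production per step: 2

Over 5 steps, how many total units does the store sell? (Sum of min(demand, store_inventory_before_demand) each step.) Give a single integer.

Answer: 15

Derivation:
Step 1: sold=3 (running total=3) -> [4 13 9]
Step 2: sold=3 (running total=6) -> [2 15 8]
Step 3: sold=3 (running total=9) -> [2 15 7]
Step 4: sold=3 (running total=12) -> [2 15 6]
Step 5: sold=3 (running total=15) -> [2 15 5]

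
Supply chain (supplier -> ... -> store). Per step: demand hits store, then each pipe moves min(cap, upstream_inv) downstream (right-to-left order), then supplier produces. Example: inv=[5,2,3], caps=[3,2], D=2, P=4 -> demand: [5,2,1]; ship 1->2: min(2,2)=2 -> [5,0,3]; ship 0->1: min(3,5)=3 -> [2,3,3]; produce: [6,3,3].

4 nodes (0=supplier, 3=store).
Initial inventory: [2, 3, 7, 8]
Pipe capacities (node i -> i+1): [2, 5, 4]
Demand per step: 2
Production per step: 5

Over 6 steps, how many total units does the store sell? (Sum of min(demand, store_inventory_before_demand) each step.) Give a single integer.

Step 1: sold=2 (running total=2) -> [5 2 6 10]
Step 2: sold=2 (running total=4) -> [8 2 4 12]
Step 3: sold=2 (running total=6) -> [11 2 2 14]
Step 4: sold=2 (running total=8) -> [14 2 2 14]
Step 5: sold=2 (running total=10) -> [17 2 2 14]
Step 6: sold=2 (running total=12) -> [20 2 2 14]

Answer: 12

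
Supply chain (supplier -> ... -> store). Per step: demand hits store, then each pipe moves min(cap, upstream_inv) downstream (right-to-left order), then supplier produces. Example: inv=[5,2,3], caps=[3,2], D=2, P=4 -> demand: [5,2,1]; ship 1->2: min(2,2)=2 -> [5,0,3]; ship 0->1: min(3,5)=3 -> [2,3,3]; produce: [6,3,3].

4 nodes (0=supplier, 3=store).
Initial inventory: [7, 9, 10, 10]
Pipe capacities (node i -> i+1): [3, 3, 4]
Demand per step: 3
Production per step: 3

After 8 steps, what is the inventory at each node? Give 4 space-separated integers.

Step 1: demand=3,sold=3 ship[2->3]=4 ship[1->2]=3 ship[0->1]=3 prod=3 -> inv=[7 9 9 11]
Step 2: demand=3,sold=3 ship[2->3]=4 ship[1->2]=3 ship[0->1]=3 prod=3 -> inv=[7 9 8 12]
Step 3: demand=3,sold=3 ship[2->3]=4 ship[1->2]=3 ship[0->1]=3 prod=3 -> inv=[7 9 7 13]
Step 4: demand=3,sold=3 ship[2->3]=4 ship[1->2]=3 ship[0->1]=3 prod=3 -> inv=[7 9 6 14]
Step 5: demand=3,sold=3 ship[2->3]=4 ship[1->2]=3 ship[0->1]=3 prod=3 -> inv=[7 9 5 15]
Step 6: demand=3,sold=3 ship[2->3]=4 ship[1->2]=3 ship[0->1]=3 prod=3 -> inv=[7 9 4 16]
Step 7: demand=3,sold=3 ship[2->3]=4 ship[1->2]=3 ship[0->1]=3 prod=3 -> inv=[7 9 3 17]
Step 8: demand=3,sold=3 ship[2->3]=3 ship[1->2]=3 ship[0->1]=3 prod=3 -> inv=[7 9 3 17]

7 9 3 17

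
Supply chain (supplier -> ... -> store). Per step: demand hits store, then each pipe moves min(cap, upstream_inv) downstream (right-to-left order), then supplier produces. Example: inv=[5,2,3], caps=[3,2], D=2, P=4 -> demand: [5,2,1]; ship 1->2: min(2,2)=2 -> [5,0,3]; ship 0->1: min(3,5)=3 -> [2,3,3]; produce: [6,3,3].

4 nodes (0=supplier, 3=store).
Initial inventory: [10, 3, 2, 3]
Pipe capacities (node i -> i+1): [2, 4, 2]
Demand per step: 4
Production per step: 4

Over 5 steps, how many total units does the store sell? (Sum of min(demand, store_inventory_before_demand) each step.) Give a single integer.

Step 1: sold=3 (running total=3) -> [12 2 3 2]
Step 2: sold=2 (running total=5) -> [14 2 3 2]
Step 3: sold=2 (running total=7) -> [16 2 3 2]
Step 4: sold=2 (running total=9) -> [18 2 3 2]
Step 5: sold=2 (running total=11) -> [20 2 3 2]

Answer: 11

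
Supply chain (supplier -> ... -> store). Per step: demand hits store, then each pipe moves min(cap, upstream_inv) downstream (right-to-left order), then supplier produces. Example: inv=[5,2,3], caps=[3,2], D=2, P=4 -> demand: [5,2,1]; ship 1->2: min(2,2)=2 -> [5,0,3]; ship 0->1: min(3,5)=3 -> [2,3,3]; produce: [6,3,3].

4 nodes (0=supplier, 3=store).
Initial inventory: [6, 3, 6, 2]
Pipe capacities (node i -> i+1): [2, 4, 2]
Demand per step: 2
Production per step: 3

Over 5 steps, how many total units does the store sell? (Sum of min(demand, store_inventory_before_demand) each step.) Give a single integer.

Step 1: sold=2 (running total=2) -> [7 2 7 2]
Step 2: sold=2 (running total=4) -> [8 2 7 2]
Step 3: sold=2 (running total=6) -> [9 2 7 2]
Step 4: sold=2 (running total=8) -> [10 2 7 2]
Step 5: sold=2 (running total=10) -> [11 2 7 2]

Answer: 10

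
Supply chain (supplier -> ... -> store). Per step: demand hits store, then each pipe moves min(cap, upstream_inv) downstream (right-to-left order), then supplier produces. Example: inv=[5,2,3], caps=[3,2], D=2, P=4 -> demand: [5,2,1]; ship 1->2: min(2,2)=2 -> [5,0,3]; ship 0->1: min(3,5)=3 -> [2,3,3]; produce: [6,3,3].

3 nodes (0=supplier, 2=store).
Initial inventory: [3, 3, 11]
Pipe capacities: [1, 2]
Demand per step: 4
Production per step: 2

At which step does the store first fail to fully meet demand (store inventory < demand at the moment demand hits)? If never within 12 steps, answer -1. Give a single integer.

Step 1: demand=4,sold=4 ship[1->2]=2 ship[0->1]=1 prod=2 -> [4 2 9]
Step 2: demand=4,sold=4 ship[1->2]=2 ship[0->1]=1 prod=2 -> [5 1 7]
Step 3: demand=4,sold=4 ship[1->2]=1 ship[0->1]=1 prod=2 -> [6 1 4]
Step 4: demand=4,sold=4 ship[1->2]=1 ship[0->1]=1 prod=2 -> [7 1 1]
Step 5: demand=4,sold=1 ship[1->2]=1 ship[0->1]=1 prod=2 -> [8 1 1]
Step 6: demand=4,sold=1 ship[1->2]=1 ship[0->1]=1 prod=2 -> [9 1 1]
Step 7: demand=4,sold=1 ship[1->2]=1 ship[0->1]=1 prod=2 -> [10 1 1]
Step 8: demand=4,sold=1 ship[1->2]=1 ship[0->1]=1 prod=2 -> [11 1 1]
Step 9: demand=4,sold=1 ship[1->2]=1 ship[0->1]=1 prod=2 -> [12 1 1]
Step 10: demand=4,sold=1 ship[1->2]=1 ship[0->1]=1 prod=2 -> [13 1 1]
Step 11: demand=4,sold=1 ship[1->2]=1 ship[0->1]=1 prod=2 -> [14 1 1]
Step 12: demand=4,sold=1 ship[1->2]=1 ship[0->1]=1 prod=2 -> [15 1 1]
First stockout at step 5

5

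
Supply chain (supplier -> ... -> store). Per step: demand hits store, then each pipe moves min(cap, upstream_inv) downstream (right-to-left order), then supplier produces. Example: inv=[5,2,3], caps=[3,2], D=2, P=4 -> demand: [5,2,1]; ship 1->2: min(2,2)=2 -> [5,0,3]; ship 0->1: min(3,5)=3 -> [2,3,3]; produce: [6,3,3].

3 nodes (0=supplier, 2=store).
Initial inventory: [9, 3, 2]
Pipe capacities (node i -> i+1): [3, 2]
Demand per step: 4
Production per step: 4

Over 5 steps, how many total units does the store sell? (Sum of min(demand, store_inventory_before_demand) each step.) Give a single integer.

Step 1: sold=2 (running total=2) -> [10 4 2]
Step 2: sold=2 (running total=4) -> [11 5 2]
Step 3: sold=2 (running total=6) -> [12 6 2]
Step 4: sold=2 (running total=8) -> [13 7 2]
Step 5: sold=2 (running total=10) -> [14 8 2]

Answer: 10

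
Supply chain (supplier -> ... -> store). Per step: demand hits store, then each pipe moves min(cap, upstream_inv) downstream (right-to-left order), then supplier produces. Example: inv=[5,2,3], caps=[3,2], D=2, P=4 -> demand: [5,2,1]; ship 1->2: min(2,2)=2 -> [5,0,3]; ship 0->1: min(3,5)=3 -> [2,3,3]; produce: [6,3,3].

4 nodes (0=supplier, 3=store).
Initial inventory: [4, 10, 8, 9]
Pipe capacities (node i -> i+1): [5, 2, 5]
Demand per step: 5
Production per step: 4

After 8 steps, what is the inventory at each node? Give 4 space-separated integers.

Step 1: demand=5,sold=5 ship[2->3]=5 ship[1->2]=2 ship[0->1]=4 prod=4 -> inv=[4 12 5 9]
Step 2: demand=5,sold=5 ship[2->3]=5 ship[1->2]=2 ship[0->1]=4 prod=4 -> inv=[4 14 2 9]
Step 3: demand=5,sold=5 ship[2->3]=2 ship[1->2]=2 ship[0->1]=4 prod=4 -> inv=[4 16 2 6]
Step 4: demand=5,sold=5 ship[2->3]=2 ship[1->2]=2 ship[0->1]=4 prod=4 -> inv=[4 18 2 3]
Step 5: demand=5,sold=3 ship[2->3]=2 ship[1->2]=2 ship[0->1]=4 prod=4 -> inv=[4 20 2 2]
Step 6: demand=5,sold=2 ship[2->3]=2 ship[1->2]=2 ship[0->1]=4 prod=4 -> inv=[4 22 2 2]
Step 7: demand=5,sold=2 ship[2->3]=2 ship[1->2]=2 ship[0->1]=4 prod=4 -> inv=[4 24 2 2]
Step 8: demand=5,sold=2 ship[2->3]=2 ship[1->2]=2 ship[0->1]=4 prod=4 -> inv=[4 26 2 2]

4 26 2 2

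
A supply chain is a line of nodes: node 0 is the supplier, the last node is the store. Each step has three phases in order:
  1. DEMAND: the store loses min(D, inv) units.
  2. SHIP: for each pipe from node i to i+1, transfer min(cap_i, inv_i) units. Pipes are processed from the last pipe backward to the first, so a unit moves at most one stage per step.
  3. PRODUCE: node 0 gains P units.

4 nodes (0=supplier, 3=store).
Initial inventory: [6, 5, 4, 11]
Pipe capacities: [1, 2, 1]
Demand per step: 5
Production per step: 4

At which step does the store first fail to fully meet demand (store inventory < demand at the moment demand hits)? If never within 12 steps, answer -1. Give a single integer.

Step 1: demand=5,sold=5 ship[2->3]=1 ship[1->2]=2 ship[0->1]=1 prod=4 -> [9 4 5 7]
Step 2: demand=5,sold=5 ship[2->3]=1 ship[1->2]=2 ship[0->1]=1 prod=4 -> [12 3 6 3]
Step 3: demand=5,sold=3 ship[2->3]=1 ship[1->2]=2 ship[0->1]=1 prod=4 -> [15 2 7 1]
Step 4: demand=5,sold=1 ship[2->3]=1 ship[1->2]=2 ship[0->1]=1 prod=4 -> [18 1 8 1]
Step 5: demand=5,sold=1 ship[2->3]=1 ship[1->2]=1 ship[0->1]=1 prod=4 -> [21 1 8 1]
Step 6: demand=5,sold=1 ship[2->3]=1 ship[1->2]=1 ship[0->1]=1 prod=4 -> [24 1 8 1]
Step 7: demand=5,sold=1 ship[2->3]=1 ship[1->2]=1 ship[0->1]=1 prod=4 -> [27 1 8 1]
Step 8: demand=5,sold=1 ship[2->3]=1 ship[1->2]=1 ship[0->1]=1 prod=4 -> [30 1 8 1]
Step 9: demand=5,sold=1 ship[2->3]=1 ship[1->2]=1 ship[0->1]=1 prod=4 -> [33 1 8 1]
Step 10: demand=5,sold=1 ship[2->3]=1 ship[1->2]=1 ship[0->1]=1 prod=4 -> [36 1 8 1]
Step 11: demand=5,sold=1 ship[2->3]=1 ship[1->2]=1 ship[0->1]=1 prod=4 -> [39 1 8 1]
Step 12: demand=5,sold=1 ship[2->3]=1 ship[1->2]=1 ship[0->1]=1 prod=4 -> [42 1 8 1]
First stockout at step 3

3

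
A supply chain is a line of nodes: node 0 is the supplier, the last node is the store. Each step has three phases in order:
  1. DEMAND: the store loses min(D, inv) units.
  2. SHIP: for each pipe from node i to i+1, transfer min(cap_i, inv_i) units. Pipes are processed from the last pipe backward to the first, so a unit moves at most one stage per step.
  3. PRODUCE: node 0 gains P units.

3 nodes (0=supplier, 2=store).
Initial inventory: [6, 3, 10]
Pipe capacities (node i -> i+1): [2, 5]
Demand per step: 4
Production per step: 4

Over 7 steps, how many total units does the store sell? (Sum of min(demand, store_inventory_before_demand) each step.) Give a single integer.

Answer: 23

Derivation:
Step 1: sold=4 (running total=4) -> [8 2 9]
Step 2: sold=4 (running total=8) -> [10 2 7]
Step 3: sold=4 (running total=12) -> [12 2 5]
Step 4: sold=4 (running total=16) -> [14 2 3]
Step 5: sold=3 (running total=19) -> [16 2 2]
Step 6: sold=2 (running total=21) -> [18 2 2]
Step 7: sold=2 (running total=23) -> [20 2 2]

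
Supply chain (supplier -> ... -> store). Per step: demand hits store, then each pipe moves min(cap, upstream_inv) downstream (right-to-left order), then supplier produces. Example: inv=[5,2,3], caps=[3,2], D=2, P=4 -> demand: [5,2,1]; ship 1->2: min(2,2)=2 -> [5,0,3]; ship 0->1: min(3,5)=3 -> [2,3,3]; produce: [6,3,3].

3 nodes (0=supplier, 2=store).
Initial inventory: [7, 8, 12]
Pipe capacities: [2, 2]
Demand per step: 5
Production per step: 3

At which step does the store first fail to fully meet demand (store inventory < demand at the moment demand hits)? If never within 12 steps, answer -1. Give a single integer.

Step 1: demand=5,sold=5 ship[1->2]=2 ship[0->1]=2 prod=3 -> [8 8 9]
Step 2: demand=5,sold=5 ship[1->2]=2 ship[0->1]=2 prod=3 -> [9 8 6]
Step 3: demand=5,sold=5 ship[1->2]=2 ship[0->1]=2 prod=3 -> [10 8 3]
Step 4: demand=5,sold=3 ship[1->2]=2 ship[0->1]=2 prod=3 -> [11 8 2]
Step 5: demand=5,sold=2 ship[1->2]=2 ship[0->1]=2 prod=3 -> [12 8 2]
Step 6: demand=5,sold=2 ship[1->2]=2 ship[0->1]=2 prod=3 -> [13 8 2]
Step 7: demand=5,sold=2 ship[1->2]=2 ship[0->1]=2 prod=3 -> [14 8 2]
Step 8: demand=5,sold=2 ship[1->2]=2 ship[0->1]=2 prod=3 -> [15 8 2]
Step 9: demand=5,sold=2 ship[1->2]=2 ship[0->1]=2 prod=3 -> [16 8 2]
Step 10: demand=5,sold=2 ship[1->2]=2 ship[0->1]=2 prod=3 -> [17 8 2]
Step 11: demand=5,sold=2 ship[1->2]=2 ship[0->1]=2 prod=3 -> [18 8 2]
Step 12: demand=5,sold=2 ship[1->2]=2 ship[0->1]=2 prod=3 -> [19 8 2]
First stockout at step 4

4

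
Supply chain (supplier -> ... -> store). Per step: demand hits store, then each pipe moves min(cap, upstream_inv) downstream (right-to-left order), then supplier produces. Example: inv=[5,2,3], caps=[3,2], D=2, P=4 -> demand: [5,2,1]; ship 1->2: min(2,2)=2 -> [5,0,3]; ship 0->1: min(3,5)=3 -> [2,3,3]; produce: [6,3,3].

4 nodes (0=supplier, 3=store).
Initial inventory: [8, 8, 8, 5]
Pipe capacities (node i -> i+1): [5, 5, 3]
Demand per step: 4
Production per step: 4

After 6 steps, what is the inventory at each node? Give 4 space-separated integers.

Step 1: demand=4,sold=4 ship[2->3]=3 ship[1->2]=5 ship[0->1]=5 prod=4 -> inv=[7 8 10 4]
Step 2: demand=4,sold=4 ship[2->3]=3 ship[1->2]=5 ship[0->1]=5 prod=4 -> inv=[6 8 12 3]
Step 3: demand=4,sold=3 ship[2->3]=3 ship[1->2]=5 ship[0->1]=5 prod=4 -> inv=[5 8 14 3]
Step 4: demand=4,sold=3 ship[2->3]=3 ship[1->2]=5 ship[0->1]=5 prod=4 -> inv=[4 8 16 3]
Step 5: demand=4,sold=3 ship[2->3]=3 ship[1->2]=5 ship[0->1]=4 prod=4 -> inv=[4 7 18 3]
Step 6: demand=4,sold=3 ship[2->3]=3 ship[1->2]=5 ship[0->1]=4 prod=4 -> inv=[4 6 20 3]

4 6 20 3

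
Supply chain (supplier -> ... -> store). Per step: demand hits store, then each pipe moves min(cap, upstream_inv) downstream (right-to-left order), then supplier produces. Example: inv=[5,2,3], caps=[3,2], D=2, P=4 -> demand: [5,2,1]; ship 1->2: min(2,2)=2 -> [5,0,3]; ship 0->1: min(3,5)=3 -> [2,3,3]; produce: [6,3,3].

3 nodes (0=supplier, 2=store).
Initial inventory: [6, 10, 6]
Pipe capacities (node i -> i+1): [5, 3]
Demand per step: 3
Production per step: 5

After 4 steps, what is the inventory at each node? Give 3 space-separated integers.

Step 1: demand=3,sold=3 ship[1->2]=3 ship[0->1]=5 prod=5 -> inv=[6 12 6]
Step 2: demand=3,sold=3 ship[1->2]=3 ship[0->1]=5 prod=5 -> inv=[6 14 6]
Step 3: demand=3,sold=3 ship[1->2]=3 ship[0->1]=5 prod=5 -> inv=[6 16 6]
Step 4: demand=3,sold=3 ship[1->2]=3 ship[0->1]=5 prod=5 -> inv=[6 18 6]

6 18 6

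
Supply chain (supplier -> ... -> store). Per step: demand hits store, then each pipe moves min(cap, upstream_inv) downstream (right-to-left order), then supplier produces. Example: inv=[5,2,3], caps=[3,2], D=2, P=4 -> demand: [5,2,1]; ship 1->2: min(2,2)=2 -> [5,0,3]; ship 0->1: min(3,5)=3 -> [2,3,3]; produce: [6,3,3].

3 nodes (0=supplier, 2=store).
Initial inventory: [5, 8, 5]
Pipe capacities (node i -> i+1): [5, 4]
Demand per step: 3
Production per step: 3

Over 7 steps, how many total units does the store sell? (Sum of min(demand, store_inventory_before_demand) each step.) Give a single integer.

Answer: 21

Derivation:
Step 1: sold=3 (running total=3) -> [3 9 6]
Step 2: sold=3 (running total=6) -> [3 8 7]
Step 3: sold=3 (running total=9) -> [3 7 8]
Step 4: sold=3 (running total=12) -> [3 6 9]
Step 5: sold=3 (running total=15) -> [3 5 10]
Step 6: sold=3 (running total=18) -> [3 4 11]
Step 7: sold=3 (running total=21) -> [3 3 12]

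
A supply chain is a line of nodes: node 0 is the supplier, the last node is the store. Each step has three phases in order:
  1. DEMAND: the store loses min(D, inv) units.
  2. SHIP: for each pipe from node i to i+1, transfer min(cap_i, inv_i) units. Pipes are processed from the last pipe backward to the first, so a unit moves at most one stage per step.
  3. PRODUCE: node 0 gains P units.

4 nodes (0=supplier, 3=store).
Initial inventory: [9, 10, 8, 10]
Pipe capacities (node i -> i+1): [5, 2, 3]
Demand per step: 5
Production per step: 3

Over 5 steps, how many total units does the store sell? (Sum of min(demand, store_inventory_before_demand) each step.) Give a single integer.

Answer: 22

Derivation:
Step 1: sold=5 (running total=5) -> [7 13 7 8]
Step 2: sold=5 (running total=10) -> [5 16 6 6]
Step 3: sold=5 (running total=15) -> [3 19 5 4]
Step 4: sold=4 (running total=19) -> [3 20 4 3]
Step 5: sold=3 (running total=22) -> [3 21 3 3]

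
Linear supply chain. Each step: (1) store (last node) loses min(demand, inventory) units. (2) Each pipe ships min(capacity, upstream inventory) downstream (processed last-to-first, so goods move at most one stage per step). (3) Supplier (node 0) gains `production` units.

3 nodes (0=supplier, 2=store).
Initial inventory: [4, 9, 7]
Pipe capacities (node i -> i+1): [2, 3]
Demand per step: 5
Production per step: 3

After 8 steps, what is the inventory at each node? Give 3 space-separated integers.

Step 1: demand=5,sold=5 ship[1->2]=3 ship[0->1]=2 prod=3 -> inv=[5 8 5]
Step 2: demand=5,sold=5 ship[1->2]=3 ship[0->1]=2 prod=3 -> inv=[6 7 3]
Step 3: demand=5,sold=3 ship[1->2]=3 ship[0->1]=2 prod=3 -> inv=[7 6 3]
Step 4: demand=5,sold=3 ship[1->2]=3 ship[0->1]=2 prod=3 -> inv=[8 5 3]
Step 5: demand=5,sold=3 ship[1->2]=3 ship[0->1]=2 prod=3 -> inv=[9 4 3]
Step 6: demand=5,sold=3 ship[1->2]=3 ship[0->1]=2 prod=3 -> inv=[10 3 3]
Step 7: demand=5,sold=3 ship[1->2]=3 ship[0->1]=2 prod=3 -> inv=[11 2 3]
Step 8: demand=5,sold=3 ship[1->2]=2 ship[0->1]=2 prod=3 -> inv=[12 2 2]

12 2 2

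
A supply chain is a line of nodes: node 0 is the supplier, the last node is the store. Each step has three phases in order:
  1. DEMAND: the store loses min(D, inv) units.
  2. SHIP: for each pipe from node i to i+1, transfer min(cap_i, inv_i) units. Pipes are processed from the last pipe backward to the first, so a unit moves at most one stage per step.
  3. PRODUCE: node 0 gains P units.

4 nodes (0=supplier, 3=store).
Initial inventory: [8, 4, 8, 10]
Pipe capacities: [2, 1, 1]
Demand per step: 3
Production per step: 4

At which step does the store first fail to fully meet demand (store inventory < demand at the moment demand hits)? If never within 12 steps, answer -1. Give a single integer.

Step 1: demand=3,sold=3 ship[2->3]=1 ship[1->2]=1 ship[0->1]=2 prod=4 -> [10 5 8 8]
Step 2: demand=3,sold=3 ship[2->3]=1 ship[1->2]=1 ship[0->1]=2 prod=4 -> [12 6 8 6]
Step 3: demand=3,sold=3 ship[2->3]=1 ship[1->2]=1 ship[0->1]=2 prod=4 -> [14 7 8 4]
Step 4: demand=3,sold=3 ship[2->3]=1 ship[1->2]=1 ship[0->1]=2 prod=4 -> [16 8 8 2]
Step 5: demand=3,sold=2 ship[2->3]=1 ship[1->2]=1 ship[0->1]=2 prod=4 -> [18 9 8 1]
Step 6: demand=3,sold=1 ship[2->3]=1 ship[1->2]=1 ship[0->1]=2 prod=4 -> [20 10 8 1]
Step 7: demand=3,sold=1 ship[2->3]=1 ship[1->2]=1 ship[0->1]=2 prod=4 -> [22 11 8 1]
Step 8: demand=3,sold=1 ship[2->3]=1 ship[1->2]=1 ship[0->1]=2 prod=4 -> [24 12 8 1]
Step 9: demand=3,sold=1 ship[2->3]=1 ship[1->2]=1 ship[0->1]=2 prod=4 -> [26 13 8 1]
Step 10: demand=3,sold=1 ship[2->3]=1 ship[1->2]=1 ship[0->1]=2 prod=4 -> [28 14 8 1]
Step 11: demand=3,sold=1 ship[2->3]=1 ship[1->2]=1 ship[0->1]=2 prod=4 -> [30 15 8 1]
Step 12: demand=3,sold=1 ship[2->3]=1 ship[1->2]=1 ship[0->1]=2 prod=4 -> [32 16 8 1]
First stockout at step 5

5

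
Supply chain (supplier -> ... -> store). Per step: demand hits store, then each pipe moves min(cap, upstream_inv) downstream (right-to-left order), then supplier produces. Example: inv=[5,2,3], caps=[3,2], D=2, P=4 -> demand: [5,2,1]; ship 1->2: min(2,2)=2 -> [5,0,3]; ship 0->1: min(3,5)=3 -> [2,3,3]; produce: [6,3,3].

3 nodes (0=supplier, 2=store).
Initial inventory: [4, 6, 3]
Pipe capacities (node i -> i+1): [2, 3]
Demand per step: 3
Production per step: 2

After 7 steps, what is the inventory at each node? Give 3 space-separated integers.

Step 1: demand=3,sold=3 ship[1->2]=3 ship[0->1]=2 prod=2 -> inv=[4 5 3]
Step 2: demand=3,sold=3 ship[1->2]=3 ship[0->1]=2 prod=2 -> inv=[4 4 3]
Step 3: demand=3,sold=3 ship[1->2]=3 ship[0->1]=2 prod=2 -> inv=[4 3 3]
Step 4: demand=3,sold=3 ship[1->2]=3 ship[0->1]=2 prod=2 -> inv=[4 2 3]
Step 5: demand=3,sold=3 ship[1->2]=2 ship[0->1]=2 prod=2 -> inv=[4 2 2]
Step 6: demand=3,sold=2 ship[1->2]=2 ship[0->1]=2 prod=2 -> inv=[4 2 2]
Step 7: demand=3,sold=2 ship[1->2]=2 ship[0->1]=2 prod=2 -> inv=[4 2 2]

4 2 2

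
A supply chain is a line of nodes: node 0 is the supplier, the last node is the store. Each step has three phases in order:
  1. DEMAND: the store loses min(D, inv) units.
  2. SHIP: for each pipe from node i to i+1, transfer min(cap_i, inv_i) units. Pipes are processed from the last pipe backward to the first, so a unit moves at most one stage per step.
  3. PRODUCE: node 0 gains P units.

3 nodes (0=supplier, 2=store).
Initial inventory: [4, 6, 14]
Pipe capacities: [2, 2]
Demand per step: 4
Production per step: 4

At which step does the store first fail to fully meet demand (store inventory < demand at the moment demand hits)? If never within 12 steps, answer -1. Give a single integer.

Step 1: demand=4,sold=4 ship[1->2]=2 ship[0->1]=2 prod=4 -> [6 6 12]
Step 2: demand=4,sold=4 ship[1->2]=2 ship[0->1]=2 prod=4 -> [8 6 10]
Step 3: demand=4,sold=4 ship[1->2]=2 ship[0->1]=2 prod=4 -> [10 6 8]
Step 4: demand=4,sold=4 ship[1->2]=2 ship[0->1]=2 prod=4 -> [12 6 6]
Step 5: demand=4,sold=4 ship[1->2]=2 ship[0->1]=2 prod=4 -> [14 6 4]
Step 6: demand=4,sold=4 ship[1->2]=2 ship[0->1]=2 prod=4 -> [16 6 2]
Step 7: demand=4,sold=2 ship[1->2]=2 ship[0->1]=2 prod=4 -> [18 6 2]
Step 8: demand=4,sold=2 ship[1->2]=2 ship[0->1]=2 prod=4 -> [20 6 2]
Step 9: demand=4,sold=2 ship[1->2]=2 ship[0->1]=2 prod=4 -> [22 6 2]
Step 10: demand=4,sold=2 ship[1->2]=2 ship[0->1]=2 prod=4 -> [24 6 2]
Step 11: demand=4,sold=2 ship[1->2]=2 ship[0->1]=2 prod=4 -> [26 6 2]
Step 12: demand=4,sold=2 ship[1->2]=2 ship[0->1]=2 prod=4 -> [28 6 2]
First stockout at step 7

7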